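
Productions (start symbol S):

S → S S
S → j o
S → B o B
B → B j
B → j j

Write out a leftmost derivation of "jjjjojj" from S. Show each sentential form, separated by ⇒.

S ⇒ BoB   [S → B o B]
BoB ⇒ BjoB   [B → B j]
BjoB ⇒ BjjoB   [B → B j]
BjjoB ⇒ jjjjoB   [B → j j]
jjjjoB ⇒ jjjjojj   [B → j j]

S ⇒ BoB ⇒ BjoB ⇒ BjjoB ⇒ jjjjoB ⇒ jjjjojj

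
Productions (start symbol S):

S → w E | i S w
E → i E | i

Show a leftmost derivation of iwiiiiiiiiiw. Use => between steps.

S => iSw   [S → i S w]
iSw => iwEw   [S → w E]
iwEw => iwiEw   [E → i E]
iwiEw => iwiiEw   [E → i E]
iwiiEw => iwiiiEw   [E → i E]
iwiiiEw => iwiiiiEw   [E → i E]
iwiiiiEw => iwiiiiiEw   [E → i E]
iwiiiiiEw => iwiiiiiiEw   [E → i E]
iwiiiiiiEw => iwiiiiiiiEw   [E → i E]
iwiiiiiiiEw => iwiiiiiiiiEw   [E → i E]
iwiiiiiiiiEw => iwiiiiiiiiiw   [E → i]

S => iSw => iwEw => iwiEw => iwiiEw => iwiiiEw => iwiiiiEw => iwiiiiiEw => iwiiiiiiEw => iwiiiiiiiEw => iwiiiiiiiiEw => iwiiiiiiiiiw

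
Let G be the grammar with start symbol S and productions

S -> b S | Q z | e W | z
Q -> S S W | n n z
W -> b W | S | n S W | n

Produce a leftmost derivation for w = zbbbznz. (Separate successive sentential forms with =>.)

S => Qz   [S -> Q z]
Qz => SSWz   [Q -> S S W]
SSWz => zSWz   [S -> z]
zSWz => zbSWz   [S -> b S]
zbSWz => zbbSWz   [S -> b S]
zbbSWz => zbbbSWz   [S -> b S]
zbbbSWz => zbbbzWz   [S -> z]
zbbbzWz => zbbbznz   [W -> n]

S => Qz => SSWz => zSWz => zbSWz => zbbSWz => zbbbSWz => zbbbzWz => zbbbznz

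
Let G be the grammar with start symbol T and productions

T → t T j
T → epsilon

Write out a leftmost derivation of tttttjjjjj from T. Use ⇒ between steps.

T⇒tTj⇒ttTjj⇒tttTjjj⇒ttttTjjjj⇒tttttTjjjjj⇒tttttjjjjj

T ⇒ tTj   [T → t T j]
tTj ⇒ ttTjj   [T → t T j]
ttTjj ⇒ tttTjjj   [T → t T j]
tttTjjj ⇒ ttttTjjjj   [T → t T j]
ttttTjjjj ⇒ tttttTjjjjj   [T → t T j]
tttttTjjjjj ⇒ tttttjjjjj   [T → epsilon]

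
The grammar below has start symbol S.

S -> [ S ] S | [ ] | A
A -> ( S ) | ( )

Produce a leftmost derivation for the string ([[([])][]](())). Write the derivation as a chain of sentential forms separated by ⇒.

S ⇒ A   [S -> A]
A ⇒ (S)   [A -> ( S )]
(S) ⇒ ([S]S)   [S -> [ S ] S]
([S]S) ⇒ ([[S]S]S)   [S -> [ S ] S]
([[S]S]S) ⇒ ([[A]S]S)   [S -> A]
([[A]S]S) ⇒ ([[(S)]S]S)   [A -> ( S )]
([[(S)]S]S) ⇒ ([[([])]S]S)   [S -> [ ]]
([[([])]S]S) ⇒ ([[([])][]]S)   [S -> [ ]]
([[([])][]]S) ⇒ ([[([])][]]A)   [S -> A]
([[([])][]]A) ⇒ ([[([])][]](S))   [A -> ( S )]
([[([])][]](S)) ⇒ ([[([])][]](A))   [S -> A]
([[([])][]](A)) ⇒ ([[([])][]](()))   [A -> ( )]

S⇒A⇒(S)⇒([S]S)⇒([[S]S]S)⇒([[A]S]S)⇒([[(S)]S]S)⇒([[([])]S]S)⇒([[([])][]]S)⇒([[([])][]]A)⇒([[([])][]](S))⇒([[([])][]](A))⇒([[([])][]](()))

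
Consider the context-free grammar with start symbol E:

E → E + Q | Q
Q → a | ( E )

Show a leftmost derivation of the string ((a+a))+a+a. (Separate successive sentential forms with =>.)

E=>E+Q=>E+Q+Q=>Q+Q+Q=>(E)+Q+Q=>(Q)+Q+Q=>((E))+Q+Q=>((E+Q))+Q+Q=>((Q+Q))+Q+Q=>((a+Q))+Q+Q=>((a+a))+Q+Q=>((a+a))+a+Q=>((a+a))+a+a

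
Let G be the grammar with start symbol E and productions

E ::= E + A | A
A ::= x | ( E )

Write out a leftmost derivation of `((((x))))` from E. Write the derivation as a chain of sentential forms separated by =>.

E => A   [E ::= A]
A => (E)   [A ::= ( E )]
(E) => (A)   [E ::= A]
(A) => ((E))   [A ::= ( E )]
((E)) => ((A))   [E ::= A]
((A)) => (((E)))   [A ::= ( E )]
(((E))) => (((A)))   [E ::= A]
(((A))) => ((((E))))   [A ::= ( E )]
((((E)))) => ((((A))))   [E ::= A]
((((A)))) => ((((x))))   [A ::= x]

E => A => (E) => (A) => ((E)) => ((A)) => (((E))) => (((A))) => ((((E)))) => ((((A)))) => ((((x))))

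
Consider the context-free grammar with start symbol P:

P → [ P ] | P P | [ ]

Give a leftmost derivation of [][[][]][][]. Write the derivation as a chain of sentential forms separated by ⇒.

P⇒PP⇒PPP⇒PPPP⇒[]PPP⇒[][P]PP⇒[][PP]PP⇒[][[]P]PP⇒[][[][]]PP⇒[][[][]][]P⇒[][[][]][][]

P ⇒ PP   [P → P P]
PP ⇒ PPP   [P → P P]
PPP ⇒ PPPP   [P → P P]
PPPP ⇒ []PPP   [P → [ ]]
[]PPP ⇒ [][P]PP   [P → [ P ]]
[][P]PP ⇒ [][PP]PP   [P → P P]
[][PP]PP ⇒ [][[]P]PP   [P → [ ]]
[][[]P]PP ⇒ [][[][]]PP   [P → [ ]]
[][[][]]PP ⇒ [][[][]][]P   [P → [ ]]
[][[][]][]P ⇒ [][[][]][][]   [P → [ ]]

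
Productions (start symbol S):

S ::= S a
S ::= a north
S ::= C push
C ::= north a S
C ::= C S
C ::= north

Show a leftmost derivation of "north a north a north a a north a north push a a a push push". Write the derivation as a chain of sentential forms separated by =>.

S => C push => north a S push => north a C push push => north a north a S push push => north a north a S a push push => north a north a S a a push push => north a north a S a a a push push => north a north a C push a a a push push => north a north a C S push a a a push push => north a north a north a S S push a a a push push => north a north a north a a north S push a a a push push => north a north a north a a north a north push a a a push push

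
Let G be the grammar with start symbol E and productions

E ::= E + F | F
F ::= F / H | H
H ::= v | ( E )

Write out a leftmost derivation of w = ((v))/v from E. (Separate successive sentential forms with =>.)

E => F => F/H => H/H => (E)/H => (F)/H => (H)/H => ((E))/H => ((F))/H => ((H))/H => ((v))/H => ((v))/v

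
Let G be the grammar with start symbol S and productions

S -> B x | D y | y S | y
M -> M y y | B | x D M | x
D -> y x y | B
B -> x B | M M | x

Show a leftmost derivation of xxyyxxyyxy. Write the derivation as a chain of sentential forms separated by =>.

S => Dy => By => MMy => MyyMy => xDMyyMy => xBMyyMy => xMMMyyMy => xMyyMMyyMy => xxyyMMyyMy => xxyyxMyyMy => xxyyxxyyMy => xxyyxxyyxy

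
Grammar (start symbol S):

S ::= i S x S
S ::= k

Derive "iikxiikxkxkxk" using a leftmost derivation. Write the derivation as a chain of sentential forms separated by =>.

S => iSxS   [S ::= i S x S]
iSxS => iiSxSxS   [S ::= i S x S]
iiSxSxS => iikxSxS   [S ::= k]
iikxSxS => iikxiSxSxS   [S ::= i S x S]
iikxiSxSxS => iikxiiSxSxSxS   [S ::= i S x S]
iikxiiSxSxSxS => iikxiikxSxSxS   [S ::= k]
iikxiikxSxSxS => iikxiikxkxSxS   [S ::= k]
iikxiikxkxSxS => iikxiikxkxkxS   [S ::= k]
iikxiikxkxkxS => iikxiikxkxkxk   [S ::= k]

S=>iSxS=>iiSxSxS=>iikxSxS=>iikxiSxSxS=>iikxiiSxSxSxS=>iikxiikxSxSxS=>iikxiikxkxSxS=>iikxiikxkxkxS=>iikxiikxkxkxk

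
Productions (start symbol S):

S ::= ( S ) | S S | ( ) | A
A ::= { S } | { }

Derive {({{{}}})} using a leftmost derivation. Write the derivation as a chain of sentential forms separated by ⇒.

S⇒A⇒{S}⇒{(S)}⇒{(A)}⇒{({S})}⇒{({A})}⇒{({{S}})}⇒{({{A}})}⇒{({{{}}})}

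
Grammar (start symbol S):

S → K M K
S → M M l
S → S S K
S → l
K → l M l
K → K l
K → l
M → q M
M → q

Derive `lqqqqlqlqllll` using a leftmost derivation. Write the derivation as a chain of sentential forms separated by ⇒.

S ⇒ KMK ⇒ lMlMK ⇒ lqMlMK ⇒ lqqMlMK ⇒ lqqqMlMK ⇒ lqqqqlMK ⇒ lqqqqlqK ⇒ lqqqqlqKl ⇒ lqqqqlqKll ⇒ lqqqqlqKlll ⇒ lqqqqlqlMllll ⇒ lqqqqlqlqllll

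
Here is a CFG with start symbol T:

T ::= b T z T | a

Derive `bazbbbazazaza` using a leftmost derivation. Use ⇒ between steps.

T ⇒ bTzT   [T ::= b T z T]
bTzT ⇒ bazT   [T ::= a]
bazT ⇒ bazbTzT   [T ::= b T z T]
bazbTzT ⇒ bazbbTzTzT   [T ::= b T z T]
bazbbTzTzT ⇒ bazbbbTzTzTzT   [T ::= b T z T]
bazbbbTzTzTzT ⇒ bazbbbazTzTzT   [T ::= a]
bazbbbazTzTzT ⇒ bazbbbazazTzT   [T ::= a]
bazbbbazazTzT ⇒ bazbbbazazazT   [T ::= a]
bazbbbazazazT ⇒ bazbbbazazaza   [T ::= a]

T ⇒ bTzT ⇒ bazT ⇒ bazbTzT ⇒ bazbbTzTzT ⇒ bazbbbTzTzTzT ⇒ bazbbbazTzTzT ⇒ bazbbbazazTzT ⇒ bazbbbazazazT ⇒ bazbbbazazaza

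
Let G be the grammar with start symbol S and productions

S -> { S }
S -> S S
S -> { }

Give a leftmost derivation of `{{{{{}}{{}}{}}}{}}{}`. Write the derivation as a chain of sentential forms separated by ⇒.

S⇒SS⇒{S}S⇒{SS}S⇒{{S}S}S⇒{{{S}}S}S⇒{{{SS}}S}S⇒{{{SSS}}S}S⇒{{{{S}SS}}S}S⇒{{{{{}}SS}}S}S⇒{{{{{}}{S}S}}S}S⇒{{{{{}}{{}}S}}S}S⇒{{{{{}}{{}}{}}}S}S⇒{{{{{}}{{}}{}}}{}}S⇒{{{{{}}{{}}{}}}{}}{}

S ⇒ SS   [S -> S S]
SS ⇒ {S}S   [S -> { S }]
{S}S ⇒ {SS}S   [S -> S S]
{SS}S ⇒ {{S}S}S   [S -> { S }]
{{S}S}S ⇒ {{{S}}S}S   [S -> { S }]
{{{S}}S}S ⇒ {{{SS}}S}S   [S -> S S]
{{{SS}}S}S ⇒ {{{SSS}}S}S   [S -> S S]
{{{SSS}}S}S ⇒ {{{{S}SS}}S}S   [S -> { S }]
{{{{S}SS}}S}S ⇒ {{{{{}}SS}}S}S   [S -> { }]
{{{{{}}SS}}S}S ⇒ {{{{{}}{S}S}}S}S   [S -> { S }]
{{{{{}}{S}S}}S}S ⇒ {{{{{}}{{}}S}}S}S   [S -> { }]
{{{{{}}{{}}S}}S}S ⇒ {{{{{}}{{}}{}}}S}S   [S -> { }]
{{{{{}}{{}}{}}}S}S ⇒ {{{{{}}{{}}{}}}{}}S   [S -> { }]
{{{{{}}{{}}{}}}{}}S ⇒ {{{{{}}{{}}{}}}{}}{}   [S -> { }]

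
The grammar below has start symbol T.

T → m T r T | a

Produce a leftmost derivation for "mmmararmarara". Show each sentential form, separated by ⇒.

T ⇒ mTrT ⇒ mmTrTrT ⇒ mmmTrTrTrT ⇒ mmmarTrTrT ⇒ mmmararTrT ⇒ mmmararmTrTrT ⇒ mmmararmarTrT ⇒ mmmararmararT ⇒ mmmararmarara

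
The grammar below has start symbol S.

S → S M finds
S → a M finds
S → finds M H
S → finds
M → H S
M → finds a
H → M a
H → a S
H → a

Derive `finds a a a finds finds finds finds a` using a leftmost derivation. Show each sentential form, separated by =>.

S => finds M H => finds H S H => finds a S S H => finds a a M finds S H => finds a a H S finds S H => finds a a a S S finds S H => finds a a a finds S finds S H => finds a a a finds finds finds S H => finds a a a finds finds finds finds H => finds a a a finds finds finds finds a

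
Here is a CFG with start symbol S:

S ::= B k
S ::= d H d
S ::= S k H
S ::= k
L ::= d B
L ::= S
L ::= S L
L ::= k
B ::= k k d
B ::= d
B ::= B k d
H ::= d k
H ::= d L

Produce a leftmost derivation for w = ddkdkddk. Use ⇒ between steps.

S ⇒ SkH ⇒ dHdkH ⇒ ddLdkH ⇒ ddkdkH ⇒ ddkdkdL ⇒ ddkdkdS ⇒ ddkdkdBk ⇒ ddkdkddk

S ⇒ SkH   [S ::= S k H]
SkH ⇒ dHdkH   [S ::= d H d]
dHdkH ⇒ ddLdkH   [H ::= d L]
ddLdkH ⇒ ddkdkH   [L ::= k]
ddkdkH ⇒ ddkdkdL   [H ::= d L]
ddkdkdL ⇒ ddkdkdS   [L ::= S]
ddkdkdS ⇒ ddkdkdBk   [S ::= B k]
ddkdkdBk ⇒ ddkdkddk   [B ::= d]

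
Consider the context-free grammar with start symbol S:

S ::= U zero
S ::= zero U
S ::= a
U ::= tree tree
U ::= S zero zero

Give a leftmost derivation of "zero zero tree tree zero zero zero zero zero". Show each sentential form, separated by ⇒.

S ⇒ zero U ⇒ zero S zero zero ⇒ zero U zero zero zero ⇒ zero S zero zero zero zero zero ⇒ zero zero U zero zero zero zero zero ⇒ zero zero tree tree zero zero zero zero zero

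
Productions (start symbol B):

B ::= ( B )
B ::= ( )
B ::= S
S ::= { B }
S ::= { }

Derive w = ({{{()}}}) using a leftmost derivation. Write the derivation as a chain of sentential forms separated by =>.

B => (B)   [B ::= ( B )]
(B) => (S)   [B ::= S]
(S) => ({B})   [S ::= { B }]
({B}) => ({S})   [B ::= S]
({S}) => ({{B}})   [S ::= { B }]
({{B}}) => ({{S}})   [B ::= S]
({{S}}) => ({{{B}}})   [S ::= { B }]
({{{B}}}) => ({{{()}}})   [B ::= ( )]

B=>(B)=>(S)=>({B})=>({S})=>({{B}})=>({{S}})=>({{{B}}})=>({{{()}}})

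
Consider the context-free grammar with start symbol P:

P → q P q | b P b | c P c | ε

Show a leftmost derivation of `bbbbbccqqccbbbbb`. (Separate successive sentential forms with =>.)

P => bPb => bbPbb => bbbPbbb => bbbbPbbbb => bbbbbPbbbbb => bbbbbcPcbbbbb => bbbbbccPccbbbbb => bbbbbccqPqccbbbbb => bbbbbccqqccbbbbb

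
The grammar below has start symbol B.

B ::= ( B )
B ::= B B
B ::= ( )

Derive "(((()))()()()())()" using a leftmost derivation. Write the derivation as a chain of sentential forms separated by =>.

B => BB => (B)B => (BB)B => (BBB)B => (BBBB)B => (BBBBB)B => ((B)BBBB)B => (((B))BBBB)B => (((()))BBBB)B => (((()))()BBB)B => (((()))()()BB)B => (((()))()()()B)B => (((()))()()()())B => (((()))()()()())()

B => BB   [B ::= B B]
BB => (B)B   [B ::= ( B )]
(B)B => (BB)B   [B ::= B B]
(BB)B => (BBB)B   [B ::= B B]
(BBB)B => (BBBB)B   [B ::= B B]
(BBBB)B => (BBBBB)B   [B ::= B B]
(BBBBB)B => ((B)BBBB)B   [B ::= ( B )]
((B)BBBB)B => (((B))BBBB)B   [B ::= ( B )]
(((B))BBBB)B => (((()))BBBB)B   [B ::= ( )]
(((()))BBBB)B => (((()))()BBB)B   [B ::= ( )]
(((()))()BBB)B => (((()))()()BB)B   [B ::= ( )]
(((()))()()BB)B => (((()))()()()B)B   [B ::= ( )]
(((()))()()()B)B => (((()))()()()())B   [B ::= ( )]
(((()))()()()())B => (((()))()()()())()   [B ::= ( )]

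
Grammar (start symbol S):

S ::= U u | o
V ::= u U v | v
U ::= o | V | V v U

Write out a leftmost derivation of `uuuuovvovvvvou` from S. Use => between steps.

S => Uu   [S ::= U u]
Uu => VvUu   [U ::= V v U]
VvUu => uUvvUu   [V ::= u U v]
uUvvUu => uVvvUu   [U ::= V]
uVvvUu => uuUvvvUu   [V ::= u U v]
uuUvvvUu => uuVvvvUu   [U ::= V]
uuVvvvUu => uuuUvvvvUu   [V ::= u U v]
uuuUvvvvUu => uuuVvUvvvvUu   [U ::= V v U]
uuuVvUvvvvUu => uuuuUvvUvvvvUu   [V ::= u U v]
uuuuUvvUvvvvUu => uuuuovvUvvvvUu   [U ::= o]
uuuuovvUvvvvUu => uuuuovvovvvvUu   [U ::= o]
uuuuovvovvvvUu => uuuuovvovvvvou   [U ::= o]

S => Uu => VvUu => uUvvUu => uVvvUu => uuUvvvUu => uuVvvvUu => uuuUvvvvUu => uuuVvUvvvvUu => uuuuUvvUvvvvUu => uuuuovvUvvvvUu => uuuuovvovvvvUu => uuuuovvovvvvou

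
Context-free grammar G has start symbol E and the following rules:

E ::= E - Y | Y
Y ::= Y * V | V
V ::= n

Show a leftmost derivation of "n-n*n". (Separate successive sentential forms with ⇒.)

E⇒E-Y⇒Y-Y⇒V-Y⇒n-Y⇒n-Y*V⇒n-V*V⇒n-n*V⇒n-n*n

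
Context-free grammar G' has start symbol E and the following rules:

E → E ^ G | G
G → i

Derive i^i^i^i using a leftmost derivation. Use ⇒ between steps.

E⇒E^G⇒E^G^G⇒E^G^G^G⇒G^G^G^G⇒i^G^G^G⇒i^i^G^G⇒i^i^i^G⇒i^i^i^i

E ⇒ E^G   [E → E ^ G]
E^G ⇒ E^G^G   [E → E ^ G]
E^G^G ⇒ E^G^G^G   [E → E ^ G]
E^G^G^G ⇒ G^G^G^G   [E → G]
G^G^G^G ⇒ i^G^G^G   [G → i]
i^G^G^G ⇒ i^i^G^G   [G → i]
i^i^G^G ⇒ i^i^i^G   [G → i]
i^i^i^G ⇒ i^i^i^i   [G → i]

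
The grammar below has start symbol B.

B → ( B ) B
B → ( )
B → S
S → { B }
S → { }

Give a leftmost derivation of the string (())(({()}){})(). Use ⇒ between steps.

B ⇒ (B)B ⇒ (())B ⇒ (())(B)B ⇒ (())((B)B)B ⇒ (())((S)B)B ⇒ (())(({B})B)B ⇒ (())(({()})B)B ⇒ (())(({()})S)B ⇒ (())(({()}){})B ⇒ (())(({()}){})()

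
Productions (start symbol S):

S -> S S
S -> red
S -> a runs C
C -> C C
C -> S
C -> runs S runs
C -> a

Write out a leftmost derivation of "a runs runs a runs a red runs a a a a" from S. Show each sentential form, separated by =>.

S => a runs C => a runs C C => a runs C C C => a runs C C C C => a runs C C C C C => a runs runs S runs C C C C => a runs runs S S runs C C C C => a runs runs a runs C S runs C C C C => a runs runs a runs a S runs C C C C => a runs runs a runs a red runs C C C C => a runs runs a runs a red runs a C C C => a runs runs a runs a red runs a a C C => a runs runs a runs a red runs a a a C => a runs runs a runs a red runs a a a a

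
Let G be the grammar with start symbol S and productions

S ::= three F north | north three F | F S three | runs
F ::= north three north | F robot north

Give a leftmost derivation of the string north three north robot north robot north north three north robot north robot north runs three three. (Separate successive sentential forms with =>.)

S => F S three   [S ::= F S three]
F S three => F robot north S three   [F ::= F robot north]
F robot north S three => F robot north robot north S three   [F ::= F robot north]
F robot north robot north S three => north three north robot north robot north S three   [F ::= north three north]
north three north robot north robot north S three => north three north robot north robot north F S three three   [S ::= F S three]
north three north robot north robot north F S three three => north three north robot north robot north F robot north S three three   [F ::= F robot north]
north three north robot north robot north F robot north S three three => north three north robot north robot north F robot north robot north S three three   [F ::= F robot north]
north three north robot north robot north F robot north robot north S three three => north three north robot north robot north north three north robot north robot north S three three   [F ::= north three north]
north three north robot north robot north north three north robot north robot north S three three => north three north robot north robot north north three north robot north robot north runs three three   [S ::= runs]

S => F S three => F robot north S three => F robot north robot north S three => north three north robot north robot north S three => north three north robot north robot north F S three three => north three north robot north robot north F robot north S three three => north three north robot north robot north F robot north robot north S three three => north three north robot north robot north north three north robot north robot north S three three => north three north robot north robot north north three north robot north robot north runs three three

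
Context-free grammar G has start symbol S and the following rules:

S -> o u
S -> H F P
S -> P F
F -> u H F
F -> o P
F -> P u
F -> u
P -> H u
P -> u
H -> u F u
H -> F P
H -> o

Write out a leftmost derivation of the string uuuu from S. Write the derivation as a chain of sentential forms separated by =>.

S => PF   [S -> P F]
PF => HuF   [P -> H u]
HuF => FPuF   [H -> F P]
FPuF => uPuF   [F -> u]
uPuF => uuuF   [P -> u]
uuuF => uuuu   [F -> u]

S => PF => HuF => FPuF => uPuF => uuuF => uuuu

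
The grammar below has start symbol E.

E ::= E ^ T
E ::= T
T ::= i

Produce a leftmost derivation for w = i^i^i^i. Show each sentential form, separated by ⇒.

E⇒E^T⇒E^T^T⇒E^T^T^T⇒T^T^T^T⇒i^T^T^T⇒i^i^T^T⇒i^i^i^T⇒i^i^i^i

E ⇒ E^T   [E ::= E ^ T]
E^T ⇒ E^T^T   [E ::= E ^ T]
E^T^T ⇒ E^T^T^T   [E ::= E ^ T]
E^T^T^T ⇒ T^T^T^T   [E ::= T]
T^T^T^T ⇒ i^T^T^T   [T ::= i]
i^T^T^T ⇒ i^i^T^T   [T ::= i]
i^i^T^T ⇒ i^i^i^T   [T ::= i]
i^i^i^T ⇒ i^i^i^i   [T ::= i]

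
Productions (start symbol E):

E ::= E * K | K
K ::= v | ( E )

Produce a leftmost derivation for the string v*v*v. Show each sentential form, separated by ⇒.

E ⇒ E*K ⇒ E*K*K ⇒ K*K*K ⇒ v*K*K ⇒ v*v*K ⇒ v*v*v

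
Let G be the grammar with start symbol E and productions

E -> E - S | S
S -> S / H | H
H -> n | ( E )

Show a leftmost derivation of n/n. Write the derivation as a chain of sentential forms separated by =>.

E=>S=>S/H=>H/H=>n/H=>n/n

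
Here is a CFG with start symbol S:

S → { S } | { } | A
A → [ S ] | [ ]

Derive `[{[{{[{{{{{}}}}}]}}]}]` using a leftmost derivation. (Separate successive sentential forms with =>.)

S => A   [S → A]
A => [S]   [A → [ S ]]
[S] => [{S}]   [S → { S }]
[{S}] => [{A}]   [S → A]
[{A}] => [{[S]}]   [A → [ S ]]
[{[S]}] => [{[{S}]}]   [S → { S }]
[{[{S}]}] => [{[{{S}}]}]   [S → { S }]
[{[{{S}}]}] => [{[{{A}}]}]   [S → A]
[{[{{A}}]}] => [{[{{[S]}}]}]   [A → [ S ]]
[{[{{[S]}}]}] => [{[{{[{S}]}}]}]   [S → { S }]
[{[{{[{S}]}}]}] => [{[{{[{{S}}]}}]}]   [S → { S }]
[{[{{[{{S}}]}}]}] => [{[{{[{{{S}}}]}}]}]   [S → { S }]
[{[{{[{{{S}}}]}}]}] => [{[{{[{{{{S}}}}]}}]}]   [S → { S }]
[{[{{[{{{{S}}}}]}}]}] => [{[{{[{{{{{}}}}}]}}]}]   [S → { }]

S=>A=>[S]=>[{S}]=>[{A}]=>[{[S]}]=>[{[{S}]}]=>[{[{{S}}]}]=>[{[{{A}}]}]=>[{[{{[S]}}]}]=>[{[{{[{S}]}}]}]=>[{[{{[{{S}}]}}]}]=>[{[{{[{{{S}}}]}}]}]=>[{[{{[{{{{S}}}}]}}]}]=>[{[{{[{{{{{}}}}}]}}]}]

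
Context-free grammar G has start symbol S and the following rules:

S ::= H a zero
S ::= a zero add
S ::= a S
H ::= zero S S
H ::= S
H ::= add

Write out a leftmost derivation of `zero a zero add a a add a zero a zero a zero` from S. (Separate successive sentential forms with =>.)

S => H a zero => zero S S a zero => zero a zero add S a zero => zero a zero add a S a zero => zero a zero add a H a zero a zero => zero a zero add a S a zero a zero => zero a zero add a a S a zero a zero => zero a zero add a a H a zero a zero a zero => zero a zero add a a add a zero a zero a zero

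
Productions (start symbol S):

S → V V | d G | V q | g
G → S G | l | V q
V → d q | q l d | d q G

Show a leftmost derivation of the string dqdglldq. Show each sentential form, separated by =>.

S => VV => dqGV => dqSGV => dqdGGV => dqdSGGV => dqdgGGV => dqdglGV => dqdgllV => dqdglldq

S => VV   [S → V V]
VV => dqGV   [V → d q G]
dqGV => dqSGV   [G → S G]
dqSGV => dqdGGV   [S → d G]
dqdGGV => dqdSGGV   [G → S G]
dqdSGGV => dqdgGGV   [S → g]
dqdgGGV => dqdglGV   [G → l]
dqdglGV => dqdgllV   [G → l]
dqdgllV => dqdglldq   [V → d q]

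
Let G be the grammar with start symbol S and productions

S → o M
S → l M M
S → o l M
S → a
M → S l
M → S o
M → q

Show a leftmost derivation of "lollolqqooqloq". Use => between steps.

S=>lMM=>lSoM=>lolMoM=>lolSloM=>lollMMloM=>lollSoMloM=>lolloMoMloM=>lolloSooMloM=>lollolMMooMloM=>lollolqMooMloM=>lollolqqooMloM=>lollolqqooqloM=>lollolqqooqloq

S => lMM   [S → l M M]
lMM => lSoM   [M → S o]
lSoM => lolMoM   [S → o l M]
lolMoM => lolSloM   [M → S l]
lolSloM => lollMMloM   [S → l M M]
lollMMloM => lollSoMloM   [M → S o]
lollSoMloM => lolloMoMloM   [S → o M]
lolloMoMloM => lolloSooMloM   [M → S o]
lolloSooMloM => lollolMMooMloM   [S → l M M]
lollolMMooMloM => lollolqMooMloM   [M → q]
lollolqMooMloM => lollolqqooMloM   [M → q]
lollolqqooMloM => lollolqqooqloM   [M → q]
lollolqqooqloM => lollolqqooqloq   [M → q]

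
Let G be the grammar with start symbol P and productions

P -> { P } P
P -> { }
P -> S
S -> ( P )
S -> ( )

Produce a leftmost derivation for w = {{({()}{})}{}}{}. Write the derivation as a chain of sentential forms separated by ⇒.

P ⇒ {P}P ⇒ {{P}P}P ⇒ {{S}P}P ⇒ {{(P)}P}P ⇒ {{({P}P)}P}P ⇒ {{({S}P)}P}P ⇒ {{({()}P)}P}P ⇒ {{({()}{})}P}P ⇒ {{({()}{})}{}}P ⇒ {{({()}{})}{}}{}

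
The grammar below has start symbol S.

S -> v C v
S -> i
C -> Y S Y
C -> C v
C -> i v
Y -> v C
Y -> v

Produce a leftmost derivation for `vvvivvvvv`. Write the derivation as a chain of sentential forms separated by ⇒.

S ⇒ vCv   [S -> v C v]
vCv ⇒ vYSYv   [C -> Y S Y]
vYSYv ⇒ vvSYv   [Y -> v]
vvSYv ⇒ vvvCvYv   [S -> v C v]
vvvCvYv ⇒ vvvCvvYv   [C -> C v]
vvvCvvYv ⇒ vvvivvvYv   [C -> i v]
vvvivvvYv ⇒ vvvivvvvv   [Y -> v]

S⇒vCv⇒vYSYv⇒vvSYv⇒vvvCvYv⇒vvvCvvYv⇒vvvivvvYv⇒vvvivvvvv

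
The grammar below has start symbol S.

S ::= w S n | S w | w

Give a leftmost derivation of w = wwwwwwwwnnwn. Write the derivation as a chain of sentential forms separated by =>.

S => wSn => wSwn => wwSnwn => wwwSnnwn => wwwSwnnwn => wwwSwwnnwn => wwwSwwwnnwn => wwwSwwwwnnwn => wwwwwwwwnnwn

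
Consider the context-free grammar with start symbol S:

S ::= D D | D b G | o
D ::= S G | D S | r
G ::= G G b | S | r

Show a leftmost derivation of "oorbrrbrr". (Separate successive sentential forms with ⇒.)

S⇒DD⇒SGD⇒oGD⇒oSD⇒oDbGD⇒oSGbGD⇒oDbGGbGD⇒oSGbGGbGD⇒ooGbGGbGD⇒oorbGGbGD⇒oorbrGbGD⇒oorbrrbGD⇒oorbrrbrD⇒oorbrrbrr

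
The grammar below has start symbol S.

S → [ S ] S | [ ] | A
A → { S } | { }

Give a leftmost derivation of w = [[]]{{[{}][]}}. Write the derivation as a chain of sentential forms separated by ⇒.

S ⇒ [S]S   [S → [ S ] S]
[S]S ⇒ [[]]S   [S → [ ]]
[[]]S ⇒ [[]]A   [S → A]
[[]]A ⇒ [[]]{S}   [A → { S }]
[[]]{S} ⇒ [[]]{A}   [S → A]
[[]]{A} ⇒ [[]]{{S}}   [A → { S }]
[[]]{{S}} ⇒ [[]]{{[S]S}}   [S → [ S ] S]
[[]]{{[S]S}} ⇒ [[]]{{[A]S}}   [S → A]
[[]]{{[A]S}} ⇒ [[]]{{[{}]S}}   [A → { }]
[[]]{{[{}]S}} ⇒ [[]]{{[{}][]}}   [S → [ ]]

S ⇒ [S]S ⇒ [[]]S ⇒ [[]]A ⇒ [[]]{S} ⇒ [[]]{A} ⇒ [[]]{{S}} ⇒ [[]]{{[S]S}} ⇒ [[]]{{[A]S}} ⇒ [[]]{{[{}]S}} ⇒ [[]]{{[{}][]}}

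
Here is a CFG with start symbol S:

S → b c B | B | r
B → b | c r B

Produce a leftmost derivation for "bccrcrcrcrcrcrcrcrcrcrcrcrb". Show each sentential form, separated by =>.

S => bcB => bccrB => bccrcrB => bccrcrcrB => bccrcrcrcrB => bccrcrcrcrcrB => bccrcrcrcrcrcrB => bccrcrcrcrcrcrcrB => bccrcrcrcrcrcrcrcrB => bccrcrcrcrcrcrcrcrcrB => bccrcrcrcrcrcrcrcrcrcrB => bccrcrcrcrcrcrcrcrcrcrcrB => bccrcrcrcrcrcrcrcrcrcrcrcrB => bccrcrcrcrcrcrcrcrcrcrcrcrb

S => bcB   [S → b c B]
bcB => bccrB   [B → c r B]
bccrB => bccrcrB   [B → c r B]
bccrcrB => bccrcrcrB   [B → c r B]
bccrcrcrB => bccrcrcrcrB   [B → c r B]
bccrcrcrcrB => bccrcrcrcrcrB   [B → c r B]
bccrcrcrcrcrB => bccrcrcrcrcrcrB   [B → c r B]
bccrcrcrcrcrcrB => bccrcrcrcrcrcrcrB   [B → c r B]
bccrcrcrcrcrcrcrB => bccrcrcrcrcrcrcrcrB   [B → c r B]
bccrcrcrcrcrcrcrcrB => bccrcrcrcrcrcrcrcrcrB   [B → c r B]
bccrcrcrcrcrcrcrcrcrB => bccrcrcrcrcrcrcrcrcrcrB   [B → c r B]
bccrcrcrcrcrcrcrcrcrcrB => bccrcrcrcrcrcrcrcrcrcrcrB   [B → c r B]
bccrcrcrcrcrcrcrcrcrcrcrB => bccrcrcrcrcrcrcrcrcrcrcrcrB   [B → c r B]
bccrcrcrcrcrcrcrcrcrcrcrcrB => bccrcrcrcrcrcrcrcrcrcrcrcrb   [B → b]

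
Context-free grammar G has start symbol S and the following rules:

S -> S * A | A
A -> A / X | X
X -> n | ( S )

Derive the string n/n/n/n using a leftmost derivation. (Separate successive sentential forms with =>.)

S => A => A/X => A/X/X => A/X/X/X => X/X/X/X => n/X/X/X => n/n/X/X => n/n/n/X => n/n/n/n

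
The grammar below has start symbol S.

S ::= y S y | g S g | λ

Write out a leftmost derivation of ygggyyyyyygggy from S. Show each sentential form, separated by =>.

S=>ySy=>ygSgy=>yggSggy=>ygggSgggy=>ygggySygggy=>ygggyySyygggy=>ygggyyySyyygggy=>ygggyyyyyygggy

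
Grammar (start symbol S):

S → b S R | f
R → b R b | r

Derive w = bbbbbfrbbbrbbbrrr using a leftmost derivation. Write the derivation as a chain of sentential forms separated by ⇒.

S ⇒ bSR   [S → b S R]
bSR ⇒ bbSRR   [S → b S R]
bbSRR ⇒ bbbSRRR   [S → b S R]
bbbSRRR ⇒ bbbbSRRRR   [S → b S R]
bbbbSRRRR ⇒ bbbbbSRRRRR   [S → b S R]
bbbbbSRRRRR ⇒ bbbbbfRRRRR   [S → f]
bbbbbfRRRRR ⇒ bbbbbfrRRRR   [R → r]
bbbbbfrRRRR ⇒ bbbbbfrbRbRRR   [R → b R b]
bbbbbfrbRbRRR ⇒ bbbbbfrbbRbbRRR   [R → b R b]
bbbbbfrbbRbbRRR ⇒ bbbbbfrbbbRbbbRRR   [R → b R b]
bbbbbfrbbbRbbbRRR ⇒ bbbbbfrbbbrbbbRRR   [R → r]
bbbbbfrbbbrbbbRRR ⇒ bbbbbfrbbbrbbbrRR   [R → r]
bbbbbfrbbbrbbbrRR ⇒ bbbbbfrbbbrbbbrrR   [R → r]
bbbbbfrbbbrbbbrrR ⇒ bbbbbfrbbbrbbbrrr   [R → r]

S ⇒ bSR ⇒ bbSRR ⇒ bbbSRRR ⇒ bbbbSRRRR ⇒ bbbbbSRRRRR ⇒ bbbbbfRRRRR ⇒ bbbbbfrRRRR ⇒ bbbbbfrbRbRRR ⇒ bbbbbfrbbRbbRRR ⇒ bbbbbfrbbbRbbbRRR ⇒ bbbbbfrbbbrbbbRRR ⇒ bbbbbfrbbbrbbbrRR ⇒ bbbbbfrbbbrbbbrrR ⇒ bbbbbfrbbbrbbbrrr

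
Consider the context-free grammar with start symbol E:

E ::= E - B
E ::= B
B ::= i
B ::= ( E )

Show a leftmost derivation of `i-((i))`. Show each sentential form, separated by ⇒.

E⇒E-B⇒B-B⇒i-B⇒i-(E)⇒i-(B)⇒i-((E))⇒i-((B))⇒i-((i))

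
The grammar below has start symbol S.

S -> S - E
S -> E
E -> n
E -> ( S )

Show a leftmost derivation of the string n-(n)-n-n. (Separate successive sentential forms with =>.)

S => S-E   [S -> S - E]
S-E => S-E-E   [S -> S - E]
S-E-E => S-E-E-E   [S -> S - E]
S-E-E-E => E-E-E-E   [S -> E]
E-E-E-E => n-E-E-E   [E -> n]
n-E-E-E => n-(S)-E-E   [E -> ( S )]
n-(S)-E-E => n-(E)-E-E   [S -> E]
n-(E)-E-E => n-(n)-E-E   [E -> n]
n-(n)-E-E => n-(n)-n-E   [E -> n]
n-(n)-n-E => n-(n)-n-n   [E -> n]

S => S-E => S-E-E => S-E-E-E => E-E-E-E => n-E-E-E => n-(S)-E-E => n-(E)-E-E => n-(n)-E-E => n-(n)-n-E => n-(n)-n-n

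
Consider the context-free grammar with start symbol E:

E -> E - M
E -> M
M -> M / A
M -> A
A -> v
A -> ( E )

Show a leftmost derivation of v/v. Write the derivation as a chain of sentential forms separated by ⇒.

E ⇒ M   [E -> M]
M ⇒ M/A   [M -> M / A]
M/A ⇒ A/A   [M -> A]
A/A ⇒ v/A   [A -> v]
v/A ⇒ v/v   [A -> v]

E ⇒ M ⇒ M/A ⇒ A/A ⇒ v/A ⇒ v/v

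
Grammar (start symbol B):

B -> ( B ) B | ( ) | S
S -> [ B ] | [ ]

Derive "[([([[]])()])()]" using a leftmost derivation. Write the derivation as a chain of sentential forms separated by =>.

B => S   [B -> S]
S => [B]   [S -> [ B ]]
[B] => [(B)B]   [B -> ( B ) B]
[(B)B] => [(S)B]   [B -> S]
[(S)B] => [([B])B]   [S -> [ B ]]
[([B])B] => [([(B)B])B]   [B -> ( B ) B]
[([(B)B])B] => [([(S)B])B]   [B -> S]
[([(S)B])B] => [([([B])B])B]   [S -> [ B ]]
[([([B])B])B] => [([([S])B])B]   [B -> S]
[([([S])B])B] => [([([[]])B])B]   [S -> [ ]]
[([([[]])B])B] => [([([[]])()])B]   [B -> ( )]
[([([[]])()])B] => [([([[]])()])()]   [B -> ( )]

B=>S=>[B]=>[(B)B]=>[(S)B]=>[([B])B]=>[([(B)B])B]=>[([(S)B])B]=>[([([B])B])B]=>[([([S])B])B]=>[([([[]])B])B]=>[([([[]])()])B]=>[([([[]])()])()]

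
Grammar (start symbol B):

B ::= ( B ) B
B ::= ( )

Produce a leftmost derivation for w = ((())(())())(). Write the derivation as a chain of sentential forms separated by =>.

B => (B)B   [B ::= ( B ) B]
(B)B => ((B)B)B   [B ::= ( B ) B]
((B)B)B => ((())B)B   [B ::= ( )]
((())B)B => ((())(B)B)B   [B ::= ( B ) B]
((())(B)B)B => ((())(())B)B   [B ::= ( )]
((())(())B)B => ((())(())())B   [B ::= ( )]
((())(())())B => ((())(())())()   [B ::= ( )]

B => (B)B => ((B)B)B => ((())B)B => ((())(B)B)B => ((())(())B)B => ((())(())())B => ((())(())())()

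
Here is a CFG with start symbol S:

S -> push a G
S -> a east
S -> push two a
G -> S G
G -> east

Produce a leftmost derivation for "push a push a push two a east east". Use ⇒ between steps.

S ⇒ push a G ⇒ push a S G ⇒ push a push a G G ⇒ push a push a S G G ⇒ push a push a push two a G G ⇒ push a push a push two a east G ⇒ push a push a push two a east east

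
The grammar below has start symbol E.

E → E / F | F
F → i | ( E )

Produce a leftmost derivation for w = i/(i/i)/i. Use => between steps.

E => E/F => E/F/F => F/F/F => i/F/F => i/(E)/F => i/(E/F)/F => i/(F/F)/F => i/(i/F)/F => i/(i/i)/F => i/(i/i)/i

E => E/F   [E → E / F]
E/F => E/F/F   [E → E / F]
E/F/F => F/F/F   [E → F]
F/F/F => i/F/F   [F → i]
i/F/F => i/(E)/F   [F → ( E )]
i/(E)/F => i/(E/F)/F   [E → E / F]
i/(E/F)/F => i/(F/F)/F   [E → F]
i/(F/F)/F => i/(i/F)/F   [F → i]
i/(i/F)/F => i/(i/i)/F   [F → i]
i/(i/i)/F => i/(i/i)/i   [F → i]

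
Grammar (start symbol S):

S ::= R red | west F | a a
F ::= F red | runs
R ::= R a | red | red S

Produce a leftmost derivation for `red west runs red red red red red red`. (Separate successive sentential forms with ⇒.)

S ⇒ R red   [S ::= R red]
R red ⇒ red S red   [R ::= red S]
red S red ⇒ red west F red   [S ::= west F]
red west F red ⇒ red west F red red   [F ::= F red]
red west F red red ⇒ red west F red red red   [F ::= F red]
red west F red red red ⇒ red west F red red red red   [F ::= F red]
red west F red red red red ⇒ red west F red red red red red   [F ::= F red]
red west F red red red red red ⇒ red west F red red red red red red   [F ::= F red]
red west F red red red red red red ⇒ red west runs red red red red red red   [F ::= runs]

S ⇒ R red ⇒ red S red ⇒ red west F red ⇒ red west F red red ⇒ red west F red red red ⇒ red west F red red red red ⇒ red west F red red red red red ⇒ red west F red red red red red red ⇒ red west runs red red red red red red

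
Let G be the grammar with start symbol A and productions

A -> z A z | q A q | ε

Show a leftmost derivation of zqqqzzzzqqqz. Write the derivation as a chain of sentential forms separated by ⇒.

A ⇒ zAz ⇒ zqAqz ⇒ zqqAqqz ⇒ zqqqAqqqz ⇒ zqqqzAzqqqz ⇒ zqqqzzAzzqqqz ⇒ zqqqzzzzqqqz

A ⇒ zAz   [A -> z A z]
zAz ⇒ zqAqz   [A -> q A q]
zqAqz ⇒ zqqAqqz   [A -> q A q]
zqqAqqz ⇒ zqqqAqqqz   [A -> q A q]
zqqqAqqqz ⇒ zqqqzAzqqqz   [A -> z A z]
zqqqzAzqqqz ⇒ zqqqzzAzzqqqz   [A -> z A z]
zqqqzzAzzqqqz ⇒ zqqqzzzzqqqz   [A -> ε]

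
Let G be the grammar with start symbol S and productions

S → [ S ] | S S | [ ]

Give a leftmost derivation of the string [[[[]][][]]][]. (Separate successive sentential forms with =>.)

S => SS   [S → S S]
SS => [S]S   [S → [ S ]]
[S]S => [[S]]S   [S → [ S ]]
[[S]]S => [[SS]]S   [S → S S]
[[SS]]S => [[SSS]]S   [S → S S]
[[SSS]]S => [[[S]SS]]S   [S → [ S ]]
[[[S]SS]]S => [[[[]]SS]]S   [S → [ ]]
[[[[]]SS]]S => [[[[]][]S]]S   [S → [ ]]
[[[[]][]S]]S => [[[[]][][]]]S   [S → [ ]]
[[[[]][][]]]S => [[[[]][][]]][]   [S → [ ]]

S => SS => [S]S => [[S]]S => [[SS]]S => [[SSS]]S => [[[S]SS]]S => [[[[]]SS]]S => [[[[]][]S]]S => [[[[]][][]]]S => [[[[]][][]]][]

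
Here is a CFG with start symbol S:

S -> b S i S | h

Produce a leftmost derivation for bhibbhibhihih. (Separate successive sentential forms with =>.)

S => bSiS => bhiS => bhibSiS => bhibbSiSiS => bhibbhiSiS => bhibbhibSiSiS => bhibbhibhiSiS => bhibbhibhihiS => bhibbhibhihih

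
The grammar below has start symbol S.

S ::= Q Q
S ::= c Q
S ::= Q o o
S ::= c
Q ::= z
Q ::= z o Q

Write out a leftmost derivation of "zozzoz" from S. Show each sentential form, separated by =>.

S => QQ   [S ::= Q Q]
QQ => zoQQ   [Q ::= z o Q]
zoQQ => zozQ   [Q ::= z]
zozQ => zozzoQ   [Q ::= z o Q]
zozzoQ => zozzoz   [Q ::= z]

S=>QQ=>zoQQ=>zozQ=>zozzoQ=>zozzoz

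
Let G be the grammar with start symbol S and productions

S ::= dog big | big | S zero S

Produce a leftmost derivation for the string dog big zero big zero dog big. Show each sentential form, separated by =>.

S => S zero S => S zero S zero S => dog big zero S zero S => dog big zero big zero S => dog big zero big zero dog big

S => S zero S   [S ::= S zero S]
S zero S => S zero S zero S   [S ::= S zero S]
S zero S zero S => dog big zero S zero S   [S ::= dog big]
dog big zero S zero S => dog big zero big zero S   [S ::= big]
dog big zero big zero S => dog big zero big zero dog big   [S ::= dog big]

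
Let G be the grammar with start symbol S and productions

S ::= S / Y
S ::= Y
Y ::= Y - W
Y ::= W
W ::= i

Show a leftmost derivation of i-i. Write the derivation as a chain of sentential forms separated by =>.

S => Y   [S ::= Y]
Y => Y-W   [Y ::= Y - W]
Y-W => W-W   [Y ::= W]
W-W => i-W   [W ::= i]
i-W => i-i   [W ::= i]

S=>Y=>Y-W=>W-W=>i-W=>i-i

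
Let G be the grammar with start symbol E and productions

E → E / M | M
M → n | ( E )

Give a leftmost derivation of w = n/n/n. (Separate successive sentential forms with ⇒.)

E ⇒ E/M ⇒ E/M/M ⇒ M/M/M ⇒ n/M/M ⇒ n/n/M ⇒ n/n/n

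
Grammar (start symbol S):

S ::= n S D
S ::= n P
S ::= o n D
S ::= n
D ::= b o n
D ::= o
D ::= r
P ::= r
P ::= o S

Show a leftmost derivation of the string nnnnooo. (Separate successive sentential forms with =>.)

S => nSD   [S ::= n S D]
nSD => nnSDD   [S ::= n S D]
nnSDD => nnnSDDD   [S ::= n S D]
nnnSDDD => nnnnDDD   [S ::= n]
nnnnDDD => nnnnoDD   [D ::= o]
nnnnoDD => nnnnooD   [D ::= o]
nnnnooD => nnnnooo   [D ::= o]

S => nSD => nnSDD => nnnSDDD => nnnnDDD => nnnnoDD => nnnnooD => nnnnooo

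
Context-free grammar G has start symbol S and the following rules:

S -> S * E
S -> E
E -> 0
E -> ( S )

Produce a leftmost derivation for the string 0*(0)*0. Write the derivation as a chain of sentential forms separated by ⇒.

S ⇒ S*E   [S -> S * E]
S*E ⇒ S*E*E   [S -> S * E]
S*E*E ⇒ E*E*E   [S -> E]
E*E*E ⇒ 0*E*E   [E -> 0]
0*E*E ⇒ 0*(S)*E   [E -> ( S )]
0*(S)*E ⇒ 0*(E)*E   [S -> E]
0*(E)*E ⇒ 0*(0)*E   [E -> 0]
0*(0)*E ⇒ 0*(0)*0   [E -> 0]

S⇒S*E⇒S*E*E⇒E*E*E⇒0*E*E⇒0*(S)*E⇒0*(E)*E⇒0*(0)*E⇒0*(0)*0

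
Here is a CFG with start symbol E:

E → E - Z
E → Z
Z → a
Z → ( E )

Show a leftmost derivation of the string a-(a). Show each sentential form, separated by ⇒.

E ⇒ E-Z   [E → E - Z]
E-Z ⇒ Z-Z   [E → Z]
Z-Z ⇒ a-Z   [Z → a]
a-Z ⇒ a-(E)   [Z → ( E )]
a-(E) ⇒ a-(Z)   [E → Z]
a-(Z) ⇒ a-(a)   [Z → a]

E ⇒ E-Z ⇒ Z-Z ⇒ a-Z ⇒ a-(E) ⇒ a-(Z) ⇒ a-(a)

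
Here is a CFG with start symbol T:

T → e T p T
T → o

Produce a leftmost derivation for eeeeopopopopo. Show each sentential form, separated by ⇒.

T ⇒ eTpT   [T → e T p T]
eTpT ⇒ eeTpTpT   [T → e T p T]
eeTpTpT ⇒ eeeTpTpTpT   [T → e T p T]
eeeTpTpTpT ⇒ eeeeTpTpTpTpT   [T → e T p T]
eeeeTpTpTpTpT ⇒ eeeeopTpTpTpT   [T → o]
eeeeopTpTpTpT ⇒ eeeeopopTpTpT   [T → o]
eeeeopopTpTpT ⇒ eeeeopopopTpT   [T → o]
eeeeopopopTpT ⇒ eeeeopopopopT   [T → o]
eeeeopopopopT ⇒ eeeeopopopopo   [T → o]

T ⇒ eTpT ⇒ eeTpTpT ⇒ eeeTpTpTpT ⇒ eeeeTpTpTpTpT ⇒ eeeeopTpTpTpT ⇒ eeeeopopTpTpT ⇒ eeeeopopopTpT ⇒ eeeeopopopopT ⇒ eeeeopopopopo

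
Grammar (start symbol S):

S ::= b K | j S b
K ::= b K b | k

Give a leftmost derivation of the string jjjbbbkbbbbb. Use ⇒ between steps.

S ⇒ jSb ⇒ jjSbb ⇒ jjjSbbb ⇒ jjjbKbbb ⇒ jjjbbKbbbb ⇒ jjjbbbKbbbbb ⇒ jjjbbbkbbbbb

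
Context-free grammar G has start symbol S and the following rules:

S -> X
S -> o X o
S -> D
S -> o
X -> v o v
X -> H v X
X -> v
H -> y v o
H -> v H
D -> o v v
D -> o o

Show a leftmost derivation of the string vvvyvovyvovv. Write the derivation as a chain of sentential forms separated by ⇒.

S⇒X⇒HvX⇒vHvX⇒vvHvX⇒vvvHvX⇒vvvyvovX⇒vvvyvovHvX⇒vvvyvovyvovX⇒vvvyvovyvovv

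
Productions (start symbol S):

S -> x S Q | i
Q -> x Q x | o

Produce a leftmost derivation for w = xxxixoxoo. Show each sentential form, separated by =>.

S => xSQ => xxSQQ => xxxSQQQ => xxxiQQQ => xxxixQxQQ => xxxixoxQQ => xxxixoxoQ => xxxixoxoo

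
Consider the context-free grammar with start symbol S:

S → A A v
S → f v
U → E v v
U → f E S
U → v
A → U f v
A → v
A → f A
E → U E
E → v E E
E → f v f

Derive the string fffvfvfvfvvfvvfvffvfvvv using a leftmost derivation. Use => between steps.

S => AAv => UfvAv => fESfvAv => fUESfvAv => ffESESfvAv => fffvfSESfvAv => fffvfAAvESfvAv => fffvfvAvESfvAv => fffvfvUfvvESfvAv => fffvfvEvvfvvESfvAv => fffvfvfvfvvfvvESfvAv => fffvfvfvfvvfvvfvfSfvAv => fffvfvfvfvvfvvfvffvfvAv => fffvfvfvfvvfvvfvffvfvvv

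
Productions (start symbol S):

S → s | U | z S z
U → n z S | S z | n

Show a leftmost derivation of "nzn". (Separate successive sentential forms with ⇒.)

S ⇒ U ⇒ nzS ⇒ nzU ⇒ nzn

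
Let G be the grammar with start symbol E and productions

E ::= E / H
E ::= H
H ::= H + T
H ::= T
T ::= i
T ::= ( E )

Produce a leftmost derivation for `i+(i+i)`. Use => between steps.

E=>H=>H+T=>T+T=>i+T=>i+(E)=>i+(H)=>i+(H+T)=>i+(T+T)=>i+(i+T)=>i+(i+i)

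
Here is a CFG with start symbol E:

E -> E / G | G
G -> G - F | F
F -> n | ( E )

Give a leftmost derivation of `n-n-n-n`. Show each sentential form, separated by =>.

E => G => G-F => G-F-F => G-F-F-F => F-F-F-F => n-F-F-F => n-n-F-F => n-n-n-F => n-n-n-n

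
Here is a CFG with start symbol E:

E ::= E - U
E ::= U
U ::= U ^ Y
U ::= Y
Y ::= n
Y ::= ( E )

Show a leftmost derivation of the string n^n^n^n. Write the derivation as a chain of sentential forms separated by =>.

E => U => U^Y => U^Y^Y => U^Y^Y^Y => Y^Y^Y^Y => n^Y^Y^Y => n^n^Y^Y => n^n^n^Y => n^n^n^n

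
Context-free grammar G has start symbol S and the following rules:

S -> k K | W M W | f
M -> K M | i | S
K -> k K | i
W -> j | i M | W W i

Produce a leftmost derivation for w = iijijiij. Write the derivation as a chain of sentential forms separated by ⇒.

S ⇒ WMW ⇒ WWiMW ⇒ WWiWiMW ⇒ iMWiWiMW ⇒ iiWiWiMW ⇒ iijiWiMW ⇒ iijijiMW ⇒ iijijiiW ⇒ iijijiij

S ⇒ WMW   [S -> W M W]
WMW ⇒ WWiMW   [W -> W W i]
WWiMW ⇒ WWiWiMW   [W -> W W i]
WWiWiMW ⇒ iMWiWiMW   [W -> i M]
iMWiWiMW ⇒ iiWiWiMW   [M -> i]
iiWiWiMW ⇒ iijiWiMW   [W -> j]
iijiWiMW ⇒ iijijiMW   [W -> j]
iijijiMW ⇒ iijijiiW   [M -> i]
iijijiiW ⇒ iijijiij   [W -> j]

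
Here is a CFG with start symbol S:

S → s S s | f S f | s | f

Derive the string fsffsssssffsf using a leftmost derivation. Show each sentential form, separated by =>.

S => fSf   [S → f S f]
fSf => fsSsf   [S → s S s]
fsSsf => fsfSfsf   [S → f S f]
fsfSfsf => fsffSffsf   [S → f S f]
fsffSffsf => fsffsSsffsf   [S → s S s]
fsffsSsffsf => fsffssSssffsf   [S → s S s]
fsffssSssffsf => fsffsssssffsf   [S → s]

S => fSf => fsSsf => fsfSfsf => fsffSffsf => fsffsSsffsf => fsffssSssffsf => fsffsssssffsf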